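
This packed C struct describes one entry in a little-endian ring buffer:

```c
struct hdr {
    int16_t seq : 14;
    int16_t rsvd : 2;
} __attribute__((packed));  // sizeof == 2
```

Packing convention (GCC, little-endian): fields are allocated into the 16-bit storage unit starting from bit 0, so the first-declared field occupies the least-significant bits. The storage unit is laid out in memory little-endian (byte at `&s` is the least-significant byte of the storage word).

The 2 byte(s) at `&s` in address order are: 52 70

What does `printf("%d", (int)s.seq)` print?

-4014

[0]=0x52 [1]=0x70 (little-endian) → word 0x7052
seq:14 @ bit 0 → (0x7052>>0)&0x3fff = 0x3052  ←
rsvd:2 @ bit 14 → (0x7052>>14)&0x3 = 0x1
seq signed 14b, MSB=1: 12370 - 16384 = -4014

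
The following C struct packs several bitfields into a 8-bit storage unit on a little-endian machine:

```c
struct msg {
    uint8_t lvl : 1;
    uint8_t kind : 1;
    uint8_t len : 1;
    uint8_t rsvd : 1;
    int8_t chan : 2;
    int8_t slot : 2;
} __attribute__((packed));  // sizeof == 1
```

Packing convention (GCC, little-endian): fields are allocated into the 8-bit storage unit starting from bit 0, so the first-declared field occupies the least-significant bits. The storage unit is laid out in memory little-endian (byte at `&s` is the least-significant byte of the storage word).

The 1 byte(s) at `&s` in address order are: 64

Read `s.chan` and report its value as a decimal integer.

[0]=0x64 (little-endian) → word 0x64
lvl:1 @ bit 0 → (0x64>>0)&0x1 = 0x0
kind:1 @ bit 1 → (0x64>>1)&0x1 = 0x0
len:1 @ bit 2 → (0x64>>2)&0x1 = 0x1
rsvd:1 @ bit 3 → (0x64>>3)&0x1 = 0x0
chan:2 @ bit 4 → (0x64>>4)&0x3 = 0x2  ←
slot:2 @ bit 6 → (0x64>>6)&0x3 = 0x1
chan signed 2b, MSB=1: 2 - 4 = -2

-2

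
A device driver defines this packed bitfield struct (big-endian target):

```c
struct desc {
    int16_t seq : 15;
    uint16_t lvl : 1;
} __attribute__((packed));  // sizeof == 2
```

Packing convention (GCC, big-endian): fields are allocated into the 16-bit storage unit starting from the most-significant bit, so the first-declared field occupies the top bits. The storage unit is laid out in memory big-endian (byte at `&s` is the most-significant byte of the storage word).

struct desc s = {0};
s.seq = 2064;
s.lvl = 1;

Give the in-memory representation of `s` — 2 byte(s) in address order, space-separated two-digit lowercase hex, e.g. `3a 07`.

10 21

seq (15b) val=2064 bits=0x810 at bit 1: 0x1020
lvl (1b) val=1 bits=0x1 at bit 0: 0x1021
word = 0x1021 → big-endian bytes:
  [0]=0x10  [1]=0x21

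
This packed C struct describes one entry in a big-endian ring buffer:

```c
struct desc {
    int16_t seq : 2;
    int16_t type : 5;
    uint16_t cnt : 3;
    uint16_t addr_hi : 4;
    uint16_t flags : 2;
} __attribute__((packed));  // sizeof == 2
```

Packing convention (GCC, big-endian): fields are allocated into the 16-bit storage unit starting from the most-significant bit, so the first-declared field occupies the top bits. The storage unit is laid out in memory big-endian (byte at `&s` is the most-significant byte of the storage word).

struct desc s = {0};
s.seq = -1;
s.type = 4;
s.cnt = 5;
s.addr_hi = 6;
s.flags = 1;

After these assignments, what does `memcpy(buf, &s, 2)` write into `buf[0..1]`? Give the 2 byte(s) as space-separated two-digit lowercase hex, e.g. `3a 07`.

seq:2 = -1 → 0x3 << 14 → word 0xc000
type:5 = 4 → 0x4 << 9 → word 0xc800
cnt:3 = 5 → 0x5 << 6 → word 0xc940
addr_hi:4 = 6 → 0x6 << 2 → word 0xc958
flags:2 = 1 → 0x1 << 0 → word 0xc959
word = 0xc959 → big-endian bytes:
  [0]=0xc9  [1]=0x59

c9 59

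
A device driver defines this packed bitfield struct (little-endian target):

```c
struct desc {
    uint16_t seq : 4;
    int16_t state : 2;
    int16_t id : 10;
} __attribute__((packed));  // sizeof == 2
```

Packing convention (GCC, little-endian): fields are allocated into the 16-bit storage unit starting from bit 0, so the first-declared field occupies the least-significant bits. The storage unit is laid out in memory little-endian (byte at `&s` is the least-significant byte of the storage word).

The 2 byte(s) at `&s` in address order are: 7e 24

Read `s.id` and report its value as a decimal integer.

145

[0]=0x7e [1]=0x24 (little-endian) → word 0x247e
seq [0+:4] = (word>>0) & 0xf = 14
state [4+:2] = (word>>4) & 0x3 = 3
id [6+:10] = (word>>6) & 0x3ff = 145  ←
id signed 10b, MSB=0: value = 145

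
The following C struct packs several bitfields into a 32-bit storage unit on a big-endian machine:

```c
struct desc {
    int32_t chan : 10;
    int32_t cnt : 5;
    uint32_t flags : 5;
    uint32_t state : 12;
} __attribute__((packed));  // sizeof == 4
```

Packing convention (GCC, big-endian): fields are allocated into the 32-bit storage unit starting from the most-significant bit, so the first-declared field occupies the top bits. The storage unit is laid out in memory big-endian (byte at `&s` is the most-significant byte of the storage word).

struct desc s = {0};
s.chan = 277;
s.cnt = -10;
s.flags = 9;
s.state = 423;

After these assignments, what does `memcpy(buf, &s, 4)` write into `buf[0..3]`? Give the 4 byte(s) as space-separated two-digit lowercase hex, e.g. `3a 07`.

chan:10 = 277 → 0x115 << 22 → word 0x45400000
cnt:5 = -10 → 0x16 << 17 → word 0x456c0000
flags:5 = 9 → 0x9 << 12 → word 0x456c9000
state:12 = 423 → 0x1a7 << 0 → word 0x456c91a7
word = 0x456c91a7 → big-endian bytes:
  [0]=0x45  [1]=0x6c  [2]=0x91  [3]=0xa7

45 6c 91 a7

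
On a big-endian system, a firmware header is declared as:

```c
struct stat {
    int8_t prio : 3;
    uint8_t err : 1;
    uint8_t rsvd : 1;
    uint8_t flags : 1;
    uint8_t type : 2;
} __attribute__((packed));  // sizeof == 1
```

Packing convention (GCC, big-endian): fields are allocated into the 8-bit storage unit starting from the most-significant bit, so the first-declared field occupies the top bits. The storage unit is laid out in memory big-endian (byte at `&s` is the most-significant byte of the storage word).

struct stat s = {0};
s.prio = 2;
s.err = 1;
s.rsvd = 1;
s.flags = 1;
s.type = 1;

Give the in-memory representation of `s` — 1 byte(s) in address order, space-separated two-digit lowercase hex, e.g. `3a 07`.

prio (3b) val=2 bits=0x2 at bit 5: 0x40
err (1b) val=1 bits=0x1 at bit 4: 0x50
rsvd (1b) val=1 bits=0x1 at bit 3: 0x58
flags (1b) val=1 bits=0x1 at bit 2: 0x5c
type (2b) val=1 bits=0x1 at bit 0: 0x5d
word = 0x5d → big-endian bytes:
  [0]=0x5d

5d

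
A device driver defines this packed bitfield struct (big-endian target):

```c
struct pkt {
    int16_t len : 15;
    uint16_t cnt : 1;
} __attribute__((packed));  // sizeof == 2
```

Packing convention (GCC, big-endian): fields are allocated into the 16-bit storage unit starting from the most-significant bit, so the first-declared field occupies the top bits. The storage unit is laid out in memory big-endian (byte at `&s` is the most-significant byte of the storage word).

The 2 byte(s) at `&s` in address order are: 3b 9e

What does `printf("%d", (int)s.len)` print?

[0]=0x3b [1]=0x9e (big-endian) → word 0x3b9e
len [1+:15] = (word>>1) & 0x7fff = 7631  ←
cnt [0+:1] = (word>>0) & 0x1 = 0
len signed 15b, MSB=0: value = 7631

7631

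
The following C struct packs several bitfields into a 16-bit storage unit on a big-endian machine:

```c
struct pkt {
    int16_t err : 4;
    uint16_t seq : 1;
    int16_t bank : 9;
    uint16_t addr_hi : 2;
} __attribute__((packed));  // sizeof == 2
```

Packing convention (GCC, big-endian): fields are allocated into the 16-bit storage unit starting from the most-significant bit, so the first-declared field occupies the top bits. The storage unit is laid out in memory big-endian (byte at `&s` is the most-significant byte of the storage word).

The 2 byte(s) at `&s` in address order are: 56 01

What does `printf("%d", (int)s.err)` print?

[0]=0x56 [1]=0x01 (big-endian) → word 0x5601
err [12+:4] = (word>>12) & 0xf = 5  ←
seq [11+:1] = (word>>11) & 0x1 = 0
bank [2+:9] = (word>>2) & 0x1ff = 384
addr_hi [0+:2] = (word>>0) & 0x3 = 1
err signed 4b, MSB=0: value = 5

5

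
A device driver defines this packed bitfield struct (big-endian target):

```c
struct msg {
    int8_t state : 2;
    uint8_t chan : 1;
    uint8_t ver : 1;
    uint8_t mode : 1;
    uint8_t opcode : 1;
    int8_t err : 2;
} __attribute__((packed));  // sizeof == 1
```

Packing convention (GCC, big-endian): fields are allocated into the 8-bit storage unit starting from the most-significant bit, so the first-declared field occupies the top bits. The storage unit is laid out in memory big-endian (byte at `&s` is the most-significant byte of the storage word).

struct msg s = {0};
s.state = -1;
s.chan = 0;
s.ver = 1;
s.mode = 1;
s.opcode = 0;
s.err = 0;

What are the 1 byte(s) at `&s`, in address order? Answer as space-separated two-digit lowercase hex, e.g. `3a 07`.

d8

state:2 = -1 → 0x3 << 6 → word 0xc0
chan:1 = 0 → 0x0 << 5 → word 0xc0
ver:1 = 1 → 0x1 << 4 → word 0xd0
mode:1 = 1 → 0x1 << 3 → word 0xd8
opcode:1 = 0 → 0x0 << 2 → word 0xd8
err:2 = 0 → 0x0 << 0 → word 0xd8
word = 0xd8 → big-endian bytes:
  [0]=0xd8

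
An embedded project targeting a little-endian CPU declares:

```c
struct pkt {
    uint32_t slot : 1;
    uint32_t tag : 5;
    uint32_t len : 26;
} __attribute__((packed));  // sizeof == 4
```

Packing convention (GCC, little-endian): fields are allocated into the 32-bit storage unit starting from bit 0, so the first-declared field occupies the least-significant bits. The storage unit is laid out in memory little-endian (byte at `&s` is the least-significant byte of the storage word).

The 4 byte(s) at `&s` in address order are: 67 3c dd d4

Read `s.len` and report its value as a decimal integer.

[0]=0x67 [1]=0x3c [2]=0xdd [3]=0xd4 (little-endian) → word 0xd4dd3c67
slot [0+:1] = (word>>0) & 0x1 = 1
tag [1+:5] = (word>>1) & 0x1f = 19
len [6+:26] = (word>>6) & 0x3ffffff = 55801073  ←

55801073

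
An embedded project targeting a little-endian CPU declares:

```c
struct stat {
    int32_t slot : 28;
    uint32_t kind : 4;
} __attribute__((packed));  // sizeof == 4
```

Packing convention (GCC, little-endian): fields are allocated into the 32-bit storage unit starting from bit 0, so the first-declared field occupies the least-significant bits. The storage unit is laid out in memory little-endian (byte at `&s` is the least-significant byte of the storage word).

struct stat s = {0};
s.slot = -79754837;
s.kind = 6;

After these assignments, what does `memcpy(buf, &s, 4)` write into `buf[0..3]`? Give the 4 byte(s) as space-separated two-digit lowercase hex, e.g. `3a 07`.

slot (28b) val=-79754837 bits=0xb3f09ab at bit 0: 0x0b3f09ab
kind (4b) val=6 bits=0x6 at bit 28: 0x6b3f09ab
word = 0x6b3f09ab → little-endian bytes:
  [0]=0xab  [1]=0x09  [2]=0x3f  [3]=0x6b

ab 09 3f 6b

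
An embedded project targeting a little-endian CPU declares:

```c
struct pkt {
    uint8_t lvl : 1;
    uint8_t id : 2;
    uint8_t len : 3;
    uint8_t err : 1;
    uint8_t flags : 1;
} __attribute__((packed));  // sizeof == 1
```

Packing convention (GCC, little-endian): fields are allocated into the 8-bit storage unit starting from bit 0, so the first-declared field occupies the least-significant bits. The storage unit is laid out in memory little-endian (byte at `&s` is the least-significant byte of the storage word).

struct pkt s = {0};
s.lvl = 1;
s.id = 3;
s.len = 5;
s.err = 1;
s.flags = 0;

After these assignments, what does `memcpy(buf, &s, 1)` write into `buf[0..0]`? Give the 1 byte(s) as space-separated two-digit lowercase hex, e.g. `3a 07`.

6f

lvl:1 = 1 → 0x1 << 0 → word 0x01
id:2 = 3 → 0x3 << 1 → word 0x07
len:3 = 5 → 0x5 << 3 → word 0x2f
err:1 = 1 → 0x1 << 6 → word 0x6f
flags:1 = 0 → 0x0 << 7 → word 0x6f
word = 0x6f → little-endian bytes:
  [0]=0x6f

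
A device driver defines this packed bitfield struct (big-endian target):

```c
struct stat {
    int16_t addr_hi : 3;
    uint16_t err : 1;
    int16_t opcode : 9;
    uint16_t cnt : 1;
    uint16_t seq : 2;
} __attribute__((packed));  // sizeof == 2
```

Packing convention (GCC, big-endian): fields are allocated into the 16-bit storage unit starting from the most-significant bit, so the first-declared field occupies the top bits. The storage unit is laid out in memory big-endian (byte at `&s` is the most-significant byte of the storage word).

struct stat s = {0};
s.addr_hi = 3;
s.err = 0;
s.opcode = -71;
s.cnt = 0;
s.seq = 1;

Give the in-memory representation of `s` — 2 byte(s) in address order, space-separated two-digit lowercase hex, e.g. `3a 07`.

[13+:3] addr_hi=3 & 0x7 = 0x3; word=0x6000
[12+:1] err=0 & 0x1 = 0x0; word=0x6000
[3+:9] opcode=-71 & 0x1ff = 0x1b9; word=0x6dc8
[2+:1] cnt=0 & 0x1 = 0x0; word=0x6dc8
[0+:2] seq=1 & 0x3 = 0x1; word=0x6dc9
word = 0x6dc9 → big-endian bytes:
  [0]=0x6d  [1]=0xc9

6d c9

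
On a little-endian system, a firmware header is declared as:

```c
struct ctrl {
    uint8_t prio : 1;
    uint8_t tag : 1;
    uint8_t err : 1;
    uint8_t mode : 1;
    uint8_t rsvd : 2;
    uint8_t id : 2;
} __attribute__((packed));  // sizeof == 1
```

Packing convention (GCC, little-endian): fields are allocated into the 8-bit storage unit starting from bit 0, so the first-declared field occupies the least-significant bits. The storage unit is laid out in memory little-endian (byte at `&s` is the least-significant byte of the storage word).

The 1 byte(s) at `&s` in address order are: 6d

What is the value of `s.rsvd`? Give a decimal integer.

2

[0]=0x6d (little-endian) → word 0x6d
prio [0+:1] = (word>>0) & 0x1 = 1
tag [1+:1] = (word>>1) & 0x1 = 0
err [2+:1] = (word>>2) & 0x1 = 1
mode [3+:1] = (word>>3) & 0x1 = 1
rsvd [4+:2] = (word>>4) & 0x3 = 2  ←
id [6+:2] = (word>>6) & 0x3 = 1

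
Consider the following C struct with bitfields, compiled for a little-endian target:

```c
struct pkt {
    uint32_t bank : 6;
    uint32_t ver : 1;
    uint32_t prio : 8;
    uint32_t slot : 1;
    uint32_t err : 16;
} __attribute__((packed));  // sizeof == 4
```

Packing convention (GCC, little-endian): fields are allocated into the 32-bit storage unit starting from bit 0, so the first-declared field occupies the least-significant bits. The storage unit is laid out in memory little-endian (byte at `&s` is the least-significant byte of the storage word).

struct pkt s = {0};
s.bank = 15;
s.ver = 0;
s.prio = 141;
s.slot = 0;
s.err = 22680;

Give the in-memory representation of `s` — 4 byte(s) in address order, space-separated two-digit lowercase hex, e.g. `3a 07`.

bank (6b) val=15 bits=0xf at bit 0: 0x0000000f
ver (1b) val=0 bits=0x0 at bit 6: 0x0000000f
prio (8b) val=141 bits=0x8d at bit 7: 0x0000468f
slot (1b) val=0 bits=0x0 at bit 15: 0x0000468f
err (16b) val=22680 bits=0x5898 at bit 16: 0x5898468f
word = 0x5898468f → little-endian bytes:
  [0]=0x8f  [1]=0x46  [2]=0x98  [3]=0x58

8f 46 98 58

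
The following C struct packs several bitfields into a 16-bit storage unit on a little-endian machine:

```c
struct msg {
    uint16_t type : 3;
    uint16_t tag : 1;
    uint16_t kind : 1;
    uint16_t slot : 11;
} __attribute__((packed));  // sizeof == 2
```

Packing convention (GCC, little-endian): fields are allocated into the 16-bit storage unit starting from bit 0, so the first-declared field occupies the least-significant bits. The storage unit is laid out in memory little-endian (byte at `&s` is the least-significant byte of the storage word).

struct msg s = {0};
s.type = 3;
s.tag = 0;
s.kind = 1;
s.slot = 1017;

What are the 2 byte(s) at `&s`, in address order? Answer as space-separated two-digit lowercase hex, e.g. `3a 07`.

[0+:3] type=3 & 0x7 = 0x3; word=0x0003
[3+:1] tag=0 & 0x1 = 0x0; word=0x0003
[4+:1] kind=1 & 0x1 = 0x1; word=0x0013
[5+:11] slot=1017 & 0x7ff = 0x3f9; word=0x7f33
word = 0x7f33 → little-endian bytes:
  [0]=0x33  [1]=0x7f

33 7f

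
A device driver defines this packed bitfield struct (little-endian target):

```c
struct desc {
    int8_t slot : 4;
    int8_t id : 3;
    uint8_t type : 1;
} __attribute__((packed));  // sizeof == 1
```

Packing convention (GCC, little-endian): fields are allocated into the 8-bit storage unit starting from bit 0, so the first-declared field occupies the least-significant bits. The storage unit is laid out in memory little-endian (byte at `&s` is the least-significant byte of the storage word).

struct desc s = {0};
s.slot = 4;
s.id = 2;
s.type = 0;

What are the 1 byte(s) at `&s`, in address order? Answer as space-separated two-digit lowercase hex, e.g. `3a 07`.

slot:4 = 4 → 0x4 << 0 → word 0x04
id:3 = 2 → 0x2 << 4 → word 0x24
type:1 = 0 → 0x0 << 7 → word 0x24
word = 0x24 → little-endian bytes:
  [0]=0x24

24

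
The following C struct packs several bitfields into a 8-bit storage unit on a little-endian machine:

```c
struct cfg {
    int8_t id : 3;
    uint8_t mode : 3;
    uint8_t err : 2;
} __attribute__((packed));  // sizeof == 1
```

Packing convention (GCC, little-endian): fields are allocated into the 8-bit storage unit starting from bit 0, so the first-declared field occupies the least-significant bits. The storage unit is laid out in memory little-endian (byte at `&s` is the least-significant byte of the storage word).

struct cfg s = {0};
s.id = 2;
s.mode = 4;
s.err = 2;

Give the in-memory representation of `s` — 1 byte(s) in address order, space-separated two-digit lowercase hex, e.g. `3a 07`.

a2

id (3b) val=2 bits=0x2 at bit 0: 0x02
mode (3b) val=4 bits=0x4 at bit 3: 0x22
err (2b) val=2 bits=0x2 at bit 6: 0xa2
word = 0xa2 → little-endian bytes:
  [0]=0xa2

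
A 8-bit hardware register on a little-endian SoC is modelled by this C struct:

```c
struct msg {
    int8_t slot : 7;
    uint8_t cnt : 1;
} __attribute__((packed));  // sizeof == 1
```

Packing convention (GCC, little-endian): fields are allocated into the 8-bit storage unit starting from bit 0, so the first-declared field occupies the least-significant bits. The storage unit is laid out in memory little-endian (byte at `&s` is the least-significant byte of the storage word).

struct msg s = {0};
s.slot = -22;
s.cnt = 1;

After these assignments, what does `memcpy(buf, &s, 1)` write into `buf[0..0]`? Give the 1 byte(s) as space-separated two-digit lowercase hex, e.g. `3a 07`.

ea

[0+:7] slot=-22 & 0x7f = 0x6a; word=0x6a
[7+:1] cnt=1 & 0x1 = 0x1; word=0xea
word = 0xea → little-endian bytes:
  [0]=0xea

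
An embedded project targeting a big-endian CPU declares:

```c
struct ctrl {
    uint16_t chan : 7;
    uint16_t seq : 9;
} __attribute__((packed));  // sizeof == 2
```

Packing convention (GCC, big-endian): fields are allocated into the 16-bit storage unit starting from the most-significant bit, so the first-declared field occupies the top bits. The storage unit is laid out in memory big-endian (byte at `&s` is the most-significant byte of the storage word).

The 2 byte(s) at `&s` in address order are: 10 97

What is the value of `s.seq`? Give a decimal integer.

[0]=0x10 [1]=0x97 (big-endian) → word 0x1097
chan:7 @ bit 9 → (0x1097>>9)&0x7f = 0x8
seq:9 @ bit 0 → (0x1097>>0)&0x1ff = 0x97  ←

151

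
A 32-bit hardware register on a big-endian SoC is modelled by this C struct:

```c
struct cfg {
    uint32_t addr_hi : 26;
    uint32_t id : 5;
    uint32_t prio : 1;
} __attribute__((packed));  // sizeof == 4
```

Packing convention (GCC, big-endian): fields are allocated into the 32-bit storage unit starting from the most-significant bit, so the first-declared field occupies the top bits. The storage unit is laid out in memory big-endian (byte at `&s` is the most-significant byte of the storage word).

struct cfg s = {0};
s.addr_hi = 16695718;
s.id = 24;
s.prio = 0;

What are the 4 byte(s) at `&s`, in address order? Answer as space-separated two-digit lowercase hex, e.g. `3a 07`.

addr_hi (26b) val=16695718 bits=0xfec1a6 at bit 6: 0x3fb06980
id (5b) val=24 bits=0x18 at bit 1: 0x3fb069b0
prio (1b) val=0 bits=0x0 at bit 0: 0x3fb069b0
word = 0x3fb069b0 → big-endian bytes:
  [0]=0x3f  [1]=0xb0  [2]=0x69  [3]=0xb0

3f b0 69 b0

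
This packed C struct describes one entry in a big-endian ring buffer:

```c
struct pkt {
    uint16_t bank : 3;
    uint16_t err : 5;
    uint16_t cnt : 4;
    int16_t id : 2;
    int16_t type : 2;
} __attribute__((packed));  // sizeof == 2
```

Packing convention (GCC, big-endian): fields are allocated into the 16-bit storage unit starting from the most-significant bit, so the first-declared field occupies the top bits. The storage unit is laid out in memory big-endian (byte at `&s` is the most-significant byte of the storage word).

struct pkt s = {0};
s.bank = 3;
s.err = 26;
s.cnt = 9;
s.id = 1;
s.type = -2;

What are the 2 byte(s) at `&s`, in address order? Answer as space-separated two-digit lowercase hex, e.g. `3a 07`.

bank (3b) val=3 bits=0x3 at bit 13: 0x6000
err (5b) val=26 bits=0x1a at bit 8: 0x7a00
cnt (4b) val=9 bits=0x9 at bit 4: 0x7a90
id (2b) val=1 bits=0x1 at bit 2: 0x7a94
type (2b) val=-2 bits=0x2 at bit 0: 0x7a96
word = 0x7a96 → big-endian bytes:
  [0]=0x7a  [1]=0x96

7a 96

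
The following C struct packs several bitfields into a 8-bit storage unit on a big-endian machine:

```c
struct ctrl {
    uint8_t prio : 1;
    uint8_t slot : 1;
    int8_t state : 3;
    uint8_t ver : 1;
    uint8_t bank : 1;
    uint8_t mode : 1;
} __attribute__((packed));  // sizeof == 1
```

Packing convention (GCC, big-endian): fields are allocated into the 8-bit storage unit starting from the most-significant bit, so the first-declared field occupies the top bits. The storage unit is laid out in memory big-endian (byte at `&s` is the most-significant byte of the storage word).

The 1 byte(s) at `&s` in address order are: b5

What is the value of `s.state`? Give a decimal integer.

-2

[0]=0xb5 (big-endian) → word 0xb5
prio:1 @ bit 7 → (0xb5>>7)&0x1 = 0x1
slot:1 @ bit 6 → (0xb5>>6)&0x1 = 0x0
state:3 @ bit 3 → (0xb5>>3)&0x7 = 0x6  ←
ver:1 @ bit 2 → (0xb5>>2)&0x1 = 0x1
bank:1 @ bit 1 → (0xb5>>1)&0x1 = 0x0
mode:1 @ bit 0 → (0xb5>>0)&0x1 = 0x1
state signed 3b, MSB=1: 6 - 8 = -2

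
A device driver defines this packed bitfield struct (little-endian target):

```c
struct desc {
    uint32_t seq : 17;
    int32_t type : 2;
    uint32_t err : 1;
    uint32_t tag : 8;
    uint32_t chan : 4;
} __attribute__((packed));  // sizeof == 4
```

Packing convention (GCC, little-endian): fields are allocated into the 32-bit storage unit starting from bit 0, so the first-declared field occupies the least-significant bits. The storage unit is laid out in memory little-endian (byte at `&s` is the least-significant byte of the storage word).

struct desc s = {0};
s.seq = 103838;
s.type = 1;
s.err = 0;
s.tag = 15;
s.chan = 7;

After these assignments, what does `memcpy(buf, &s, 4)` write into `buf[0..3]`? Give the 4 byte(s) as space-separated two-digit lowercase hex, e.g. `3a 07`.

9e 95 f3 70

[0+:17] seq=103838 & 0x1ffff = 0x1959e; word=0x0001959e
[17+:2] type=1 & 0x3 = 0x1; word=0x0003959e
[19+:1] err=0 & 0x1 = 0x0; word=0x0003959e
[20+:8] tag=15 & 0xff = 0xf; word=0x00f3959e
[28+:4] chan=7 & 0xf = 0x7; word=0x70f3959e
word = 0x70f3959e → little-endian bytes:
  [0]=0x9e  [1]=0x95  [2]=0xf3  [3]=0x70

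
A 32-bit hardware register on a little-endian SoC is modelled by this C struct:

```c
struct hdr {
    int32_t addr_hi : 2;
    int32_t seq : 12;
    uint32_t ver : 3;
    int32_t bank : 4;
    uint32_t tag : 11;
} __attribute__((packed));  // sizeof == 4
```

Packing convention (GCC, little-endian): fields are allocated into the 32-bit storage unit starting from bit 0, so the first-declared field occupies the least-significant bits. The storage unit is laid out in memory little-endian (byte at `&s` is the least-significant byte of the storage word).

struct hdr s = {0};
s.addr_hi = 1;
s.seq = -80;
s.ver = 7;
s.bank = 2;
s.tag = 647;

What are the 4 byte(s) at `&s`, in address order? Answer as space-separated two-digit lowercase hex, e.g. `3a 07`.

addr_hi (2b) val=1 bits=0x1 at bit 0: 0x00000001
seq (12b) val=-80 bits=0xfb0 at bit 2: 0x00003ec1
ver (3b) val=7 bits=0x7 at bit 14: 0x0001fec1
bank (4b) val=2 bits=0x2 at bit 17: 0x0005fec1
tag (11b) val=647 bits=0x287 at bit 21: 0x50e5fec1
word = 0x50e5fec1 → little-endian bytes:
  [0]=0xc1  [1]=0xfe  [2]=0xe5  [3]=0x50

c1 fe e5 50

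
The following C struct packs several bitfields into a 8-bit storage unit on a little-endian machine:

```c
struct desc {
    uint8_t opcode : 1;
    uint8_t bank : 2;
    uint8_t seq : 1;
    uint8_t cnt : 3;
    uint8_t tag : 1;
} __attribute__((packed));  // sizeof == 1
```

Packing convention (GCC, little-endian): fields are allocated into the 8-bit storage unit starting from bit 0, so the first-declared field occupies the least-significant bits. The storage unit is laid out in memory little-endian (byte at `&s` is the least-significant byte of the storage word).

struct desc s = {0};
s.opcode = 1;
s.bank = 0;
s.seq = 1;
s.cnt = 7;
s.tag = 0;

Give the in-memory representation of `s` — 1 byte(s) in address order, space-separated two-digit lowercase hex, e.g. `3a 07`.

[0+:1] opcode=1 & 0x1 = 0x1; word=0x01
[1+:2] bank=0 & 0x3 = 0x0; word=0x01
[3+:1] seq=1 & 0x1 = 0x1; word=0x09
[4+:3] cnt=7 & 0x7 = 0x7; word=0x79
[7+:1] tag=0 & 0x1 = 0x0; word=0x79
word = 0x79 → little-endian bytes:
  [0]=0x79

79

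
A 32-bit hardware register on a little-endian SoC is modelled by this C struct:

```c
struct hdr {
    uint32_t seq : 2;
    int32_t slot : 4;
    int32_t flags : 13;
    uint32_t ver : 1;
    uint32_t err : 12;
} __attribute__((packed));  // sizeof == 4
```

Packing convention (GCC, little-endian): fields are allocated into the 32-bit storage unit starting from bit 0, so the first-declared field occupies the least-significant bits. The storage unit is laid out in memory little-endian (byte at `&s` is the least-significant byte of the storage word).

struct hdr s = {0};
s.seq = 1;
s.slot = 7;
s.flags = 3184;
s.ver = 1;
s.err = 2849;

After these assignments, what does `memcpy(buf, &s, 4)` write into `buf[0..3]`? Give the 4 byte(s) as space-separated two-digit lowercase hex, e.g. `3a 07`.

1d 1c 1b b2

[0+:2] seq=1 & 0x3 = 0x1; word=0x00000001
[2+:4] slot=7 & 0xf = 0x7; word=0x0000001d
[6+:13] flags=3184 & 0x1fff = 0xc70; word=0x00031c1d
[19+:1] ver=1 & 0x1 = 0x1; word=0x000b1c1d
[20+:12] err=2849 & 0xfff = 0xb21; word=0xb21b1c1d
word = 0xb21b1c1d → little-endian bytes:
  [0]=0x1d  [1]=0x1c  [2]=0x1b  [3]=0xb2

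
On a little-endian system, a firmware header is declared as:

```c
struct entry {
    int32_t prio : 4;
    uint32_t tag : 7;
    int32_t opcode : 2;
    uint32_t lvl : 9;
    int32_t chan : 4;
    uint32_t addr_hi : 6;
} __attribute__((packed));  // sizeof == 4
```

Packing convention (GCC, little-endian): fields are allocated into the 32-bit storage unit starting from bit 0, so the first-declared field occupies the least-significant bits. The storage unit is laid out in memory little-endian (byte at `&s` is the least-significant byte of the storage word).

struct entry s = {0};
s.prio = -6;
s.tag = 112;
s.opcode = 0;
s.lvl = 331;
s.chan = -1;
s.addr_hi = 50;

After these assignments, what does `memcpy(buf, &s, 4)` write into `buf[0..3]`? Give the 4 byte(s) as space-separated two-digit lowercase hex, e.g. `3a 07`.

0a 67 e9 cb

prio:4 = -6 → 0xa << 0 → word 0x0000000a
tag:7 = 112 → 0x70 << 4 → word 0x0000070a
opcode:2 = 0 → 0x0 << 11 → word 0x0000070a
lvl:9 = 331 → 0x14b << 13 → word 0x0029670a
chan:4 = -1 → 0xf << 22 → word 0x03e9670a
addr_hi:6 = 50 → 0x32 << 26 → word 0xcbe9670a
word = 0xcbe9670a → little-endian bytes:
  [0]=0x0a  [1]=0x67  [2]=0xe9  [3]=0xcb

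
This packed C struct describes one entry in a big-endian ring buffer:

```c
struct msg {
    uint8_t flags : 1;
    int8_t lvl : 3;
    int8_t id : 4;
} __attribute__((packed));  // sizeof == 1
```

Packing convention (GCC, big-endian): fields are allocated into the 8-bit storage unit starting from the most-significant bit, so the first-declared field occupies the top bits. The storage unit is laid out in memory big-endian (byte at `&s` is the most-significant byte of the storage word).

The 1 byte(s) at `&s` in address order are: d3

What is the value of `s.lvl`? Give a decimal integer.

[0]=0xd3 (big-endian) → word 0xd3
flags [7+:1] = (word>>7) & 0x1 = 1
lvl [4+:3] = (word>>4) & 0x7 = 5  ←
id [0+:4] = (word>>0) & 0xf = 3
lvl signed 3b, MSB=1: 5 - 8 = -3

-3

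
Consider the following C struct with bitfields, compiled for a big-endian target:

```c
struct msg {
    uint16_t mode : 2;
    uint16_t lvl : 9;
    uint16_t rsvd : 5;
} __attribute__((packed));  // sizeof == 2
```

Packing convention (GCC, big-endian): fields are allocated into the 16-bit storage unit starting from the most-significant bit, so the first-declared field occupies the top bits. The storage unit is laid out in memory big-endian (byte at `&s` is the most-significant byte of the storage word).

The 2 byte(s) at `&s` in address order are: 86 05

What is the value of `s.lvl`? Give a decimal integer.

48

[0]=0x86 [1]=0x05 (big-endian) → word 0x8605
mode [14+:2] = (word>>14) & 0x3 = 2
lvl [5+:9] = (word>>5) & 0x1ff = 48  ←
rsvd [0+:5] = (word>>0) & 0x1f = 5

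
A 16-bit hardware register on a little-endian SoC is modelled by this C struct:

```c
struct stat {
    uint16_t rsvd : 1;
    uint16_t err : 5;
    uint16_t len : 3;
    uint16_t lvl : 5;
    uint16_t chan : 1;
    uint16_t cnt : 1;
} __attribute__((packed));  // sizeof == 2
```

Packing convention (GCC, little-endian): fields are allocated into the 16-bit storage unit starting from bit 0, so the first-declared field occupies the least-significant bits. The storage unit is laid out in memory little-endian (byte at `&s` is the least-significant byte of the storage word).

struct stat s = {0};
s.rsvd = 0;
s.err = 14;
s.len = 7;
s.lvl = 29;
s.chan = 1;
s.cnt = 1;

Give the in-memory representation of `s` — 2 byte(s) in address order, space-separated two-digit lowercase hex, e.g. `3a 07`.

dc fb

rsvd:1 = 0 → 0x0 << 0 → word 0x0000
err:5 = 14 → 0xe << 1 → word 0x001c
len:3 = 7 → 0x7 << 6 → word 0x01dc
lvl:5 = 29 → 0x1d << 9 → word 0x3bdc
chan:1 = 1 → 0x1 << 14 → word 0x7bdc
cnt:1 = 1 → 0x1 << 15 → word 0xfbdc
word = 0xfbdc → little-endian bytes:
  [0]=0xdc  [1]=0xfb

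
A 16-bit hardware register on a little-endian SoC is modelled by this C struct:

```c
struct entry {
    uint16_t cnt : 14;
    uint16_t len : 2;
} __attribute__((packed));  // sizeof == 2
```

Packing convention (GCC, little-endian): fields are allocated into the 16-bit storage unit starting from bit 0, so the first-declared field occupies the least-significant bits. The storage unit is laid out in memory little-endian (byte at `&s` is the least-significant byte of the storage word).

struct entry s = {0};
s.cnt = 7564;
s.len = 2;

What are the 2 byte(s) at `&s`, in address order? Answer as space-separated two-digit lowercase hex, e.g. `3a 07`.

8c 9d

cnt:14 = 7564 → 0x1d8c << 0 → word 0x1d8c
len:2 = 2 → 0x2 << 14 → word 0x9d8c
word = 0x9d8c → little-endian bytes:
  [0]=0x8c  [1]=0x9d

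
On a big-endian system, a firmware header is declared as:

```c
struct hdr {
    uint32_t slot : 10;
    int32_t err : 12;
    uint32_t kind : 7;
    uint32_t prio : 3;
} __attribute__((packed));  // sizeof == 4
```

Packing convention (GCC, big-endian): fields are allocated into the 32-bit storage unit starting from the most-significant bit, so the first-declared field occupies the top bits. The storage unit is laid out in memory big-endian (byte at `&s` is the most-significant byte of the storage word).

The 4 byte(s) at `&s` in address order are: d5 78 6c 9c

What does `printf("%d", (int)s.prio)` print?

4

[0]=0xd5 [1]=0x78 [2]=0x6c [3]=0x9c (big-endian) → word 0xd5786c9c
slot:10 @ bit 22 → (0xd5786c9c>>22)&0x3ff = 0x355
err:12 @ bit 10 → (0xd5786c9c>>10)&0xfff = 0xe1b
kind:7 @ bit 3 → (0xd5786c9c>>3)&0x7f = 0x13
prio:3 @ bit 0 → (0xd5786c9c>>0)&0x7 = 0x4  ←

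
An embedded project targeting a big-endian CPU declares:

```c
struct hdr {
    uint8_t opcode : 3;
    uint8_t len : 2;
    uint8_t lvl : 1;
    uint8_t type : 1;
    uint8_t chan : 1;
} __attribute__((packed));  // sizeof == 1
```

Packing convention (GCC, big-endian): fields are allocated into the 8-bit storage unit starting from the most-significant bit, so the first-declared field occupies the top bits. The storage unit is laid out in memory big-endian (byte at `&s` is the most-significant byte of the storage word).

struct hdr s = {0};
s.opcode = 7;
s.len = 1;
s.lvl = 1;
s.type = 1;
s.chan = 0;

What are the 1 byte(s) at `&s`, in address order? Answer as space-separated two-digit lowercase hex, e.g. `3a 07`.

ee

opcode:3 = 7 → 0x7 << 5 → word 0xe0
len:2 = 1 → 0x1 << 3 → word 0xe8
lvl:1 = 1 → 0x1 << 2 → word 0xec
type:1 = 1 → 0x1 << 1 → word 0xee
chan:1 = 0 → 0x0 << 0 → word 0xee
word = 0xee → big-endian bytes:
  [0]=0xee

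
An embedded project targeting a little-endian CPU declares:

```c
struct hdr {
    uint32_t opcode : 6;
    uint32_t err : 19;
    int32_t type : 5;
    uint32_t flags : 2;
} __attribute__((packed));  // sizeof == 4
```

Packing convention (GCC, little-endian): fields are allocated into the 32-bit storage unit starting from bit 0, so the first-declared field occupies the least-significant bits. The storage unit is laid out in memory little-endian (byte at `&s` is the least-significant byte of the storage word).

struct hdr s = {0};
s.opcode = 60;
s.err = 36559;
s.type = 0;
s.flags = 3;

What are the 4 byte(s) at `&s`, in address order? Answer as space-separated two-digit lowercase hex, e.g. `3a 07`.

opcode:6 = 60 → 0x3c << 0 → word 0x0000003c
err:19 = 36559 → 0x8ecf << 6 → word 0x0023b3fc
type:5 = 0 → 0x0 << 25 → word 0x0023b3fc
flags:2 = 3 → 0x3 << 30 → word 0xc023b3fc
word = 0xc023b3fc → little-endian bytes:
  [0]=0xfc  [1]=0xb3  [2]=0x23  [3]=0xc0

fc b3 23 c0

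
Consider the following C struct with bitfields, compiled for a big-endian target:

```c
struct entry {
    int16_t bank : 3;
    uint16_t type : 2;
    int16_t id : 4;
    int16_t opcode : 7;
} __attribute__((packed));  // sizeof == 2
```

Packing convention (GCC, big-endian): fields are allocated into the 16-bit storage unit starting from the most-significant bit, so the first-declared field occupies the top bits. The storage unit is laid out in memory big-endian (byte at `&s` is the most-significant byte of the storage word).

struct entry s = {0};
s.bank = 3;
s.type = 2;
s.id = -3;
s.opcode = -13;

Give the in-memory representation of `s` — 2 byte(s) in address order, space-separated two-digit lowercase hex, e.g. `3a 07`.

[13+:3] bank=3 & 0x7 = 0x3; word=0x6000
[11+:2] type=2 & 0x3 = 0x2; word=0x7000
[7+:4] id=-3 & 0xf = 0xd; word=0x7680
[0+:7] opcode=-13 & 0x7f = 0x73; word=0x76f3
word = 0x76f3 → big-endian bytes:
  [0]=0x76  [1]=0xf3

76 f3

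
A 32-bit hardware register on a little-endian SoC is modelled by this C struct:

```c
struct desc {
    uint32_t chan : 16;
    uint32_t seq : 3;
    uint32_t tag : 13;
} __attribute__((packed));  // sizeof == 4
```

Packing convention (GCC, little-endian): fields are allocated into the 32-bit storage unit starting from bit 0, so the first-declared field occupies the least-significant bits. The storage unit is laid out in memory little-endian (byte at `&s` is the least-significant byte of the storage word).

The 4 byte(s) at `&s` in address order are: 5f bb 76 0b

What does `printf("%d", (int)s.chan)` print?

47967

[0]=0x5f [1]=0xbb [2]=0x76 [3]=0x0b (little-endian) → word 0x0b76bb5f
chan [0+:16] = (word>>0) & 0xffff = 47967  ←
seq [16+:3] = (word>>16) & 0x7 = 6
tag [19+:13] = (word>>19) & 0x1fff = 366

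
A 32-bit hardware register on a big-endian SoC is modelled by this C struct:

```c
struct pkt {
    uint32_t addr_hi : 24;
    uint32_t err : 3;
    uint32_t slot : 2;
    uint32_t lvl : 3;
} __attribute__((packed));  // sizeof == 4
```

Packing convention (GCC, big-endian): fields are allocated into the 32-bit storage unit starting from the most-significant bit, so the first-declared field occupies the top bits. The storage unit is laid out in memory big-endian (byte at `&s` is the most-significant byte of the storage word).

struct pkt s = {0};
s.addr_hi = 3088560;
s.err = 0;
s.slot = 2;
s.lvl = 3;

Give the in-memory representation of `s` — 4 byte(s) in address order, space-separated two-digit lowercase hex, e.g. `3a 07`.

[8+:24] addr_hi=3088560 & 0xffffff = 0x2f20b0; word=0x2f20b000
[5+:3] err=0 & 0x7 = 0x0; word=0x2f20b000
[3+:2] slot=2 & 0x3 = 0x2; word=0x2f20b010
[0+:3] lvl=3 & 0x7 = 0x3; word=0x2f20b013
word = 0x2f20b013 → big-endian bytes:
  [0]=0x2f  [1]=0x20  [2]=0xb0  [3]=0x13

2f 20 b0 13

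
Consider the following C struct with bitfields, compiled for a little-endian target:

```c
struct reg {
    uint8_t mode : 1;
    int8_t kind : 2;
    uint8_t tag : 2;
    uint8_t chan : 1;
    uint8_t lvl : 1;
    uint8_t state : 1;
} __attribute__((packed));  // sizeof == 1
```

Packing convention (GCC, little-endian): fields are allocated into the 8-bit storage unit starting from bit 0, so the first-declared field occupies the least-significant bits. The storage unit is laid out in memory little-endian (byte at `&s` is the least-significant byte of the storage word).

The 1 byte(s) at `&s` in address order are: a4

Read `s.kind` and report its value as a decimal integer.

-2

[0]=0xa4 (little-endian) → word 0xa4
mode [0+:1] = (word>>0) & 0x1 = 0
kind [1+:2] = (word>>1) & 0x3 = 2  ←
tag [3+:2] = (word>>3) & 0x3 = 0
chan [5+:1] = (word>>5) & 0x1 = 1
lvl [6+:1] = (word>>6) & 0x1 = 0
state [7+:1] = (word>>7) & 0x1 = 1
kind signed 2b, MSB=1: 2 - 4 = -2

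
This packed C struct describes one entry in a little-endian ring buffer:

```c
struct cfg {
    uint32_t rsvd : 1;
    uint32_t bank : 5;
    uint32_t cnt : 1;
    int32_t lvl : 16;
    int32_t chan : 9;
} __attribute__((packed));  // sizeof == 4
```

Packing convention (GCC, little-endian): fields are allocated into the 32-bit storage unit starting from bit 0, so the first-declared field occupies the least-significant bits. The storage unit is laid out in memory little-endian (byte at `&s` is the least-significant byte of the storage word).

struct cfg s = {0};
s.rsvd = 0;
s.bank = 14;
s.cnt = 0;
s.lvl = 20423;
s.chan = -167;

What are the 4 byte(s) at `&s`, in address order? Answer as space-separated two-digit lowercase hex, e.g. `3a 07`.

rsvd:1 = 0 → 0x0 << 0 → word 0x00000000
bank:5 = 14 → 0xe << 1 → word 0x0000001c
cnt:1 = 0 → 0x0 << 6 → word 0x0000001c
lvl:16 = 20423 → 0x4fc7 << 7 → word 0x0027e39c
chan:9 = -167 → 0x159 << 23 → word 0xaca7e39c
word = 0xaca7e39c → little-endian bytes:
  [0]=0x9c  [1]=0xe3  [2]=0xa7  [3]=0xac

9c e3 a7 ac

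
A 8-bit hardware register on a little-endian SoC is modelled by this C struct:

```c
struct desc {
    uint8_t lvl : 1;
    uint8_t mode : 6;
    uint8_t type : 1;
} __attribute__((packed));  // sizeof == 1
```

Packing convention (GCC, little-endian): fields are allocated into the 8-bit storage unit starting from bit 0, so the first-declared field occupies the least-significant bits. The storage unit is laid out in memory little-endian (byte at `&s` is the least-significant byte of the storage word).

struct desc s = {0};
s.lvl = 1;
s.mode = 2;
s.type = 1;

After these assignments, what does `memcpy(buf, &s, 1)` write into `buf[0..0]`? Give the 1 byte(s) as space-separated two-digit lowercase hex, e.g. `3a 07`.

85

lvl:1 = 1 → 0x1 << 0 → word 0x01
mode:6 = 2 → 0x2 << 1 → word 0x05
type:1 = 1 → 0x1 << 7 → word 0x85
word = 0x85 → little-endian bytes:
  [0]=0x85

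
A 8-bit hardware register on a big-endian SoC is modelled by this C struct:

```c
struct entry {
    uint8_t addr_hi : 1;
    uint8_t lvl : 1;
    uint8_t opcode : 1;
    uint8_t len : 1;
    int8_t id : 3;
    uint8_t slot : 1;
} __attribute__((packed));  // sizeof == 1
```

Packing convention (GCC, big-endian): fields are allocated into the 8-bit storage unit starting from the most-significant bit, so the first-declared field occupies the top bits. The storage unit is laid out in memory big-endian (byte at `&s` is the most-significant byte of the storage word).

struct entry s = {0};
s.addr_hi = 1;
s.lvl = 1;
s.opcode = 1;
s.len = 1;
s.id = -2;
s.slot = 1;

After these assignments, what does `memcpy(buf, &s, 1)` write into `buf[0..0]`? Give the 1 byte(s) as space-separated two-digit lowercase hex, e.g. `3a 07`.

fd

[7+:1] addr_hi=1 & 0x1 = 0x1; word=0x80
[6+:1] lvl=1 & 0x1 = 0x1; word=0xc0
[5+:1] opcode=1 & 0x1 = 0x1; word=0xe0
[4+:1] len=1 & 0x1 = 0x1; word=0xf0
[1+:3] id=-2 & 0x7 = 0x6; word=0xfc
[0+:1] slot=1 & 0x1 = 0x1; word=0xfd
word = 0xfd → big-endian bytes:
  [0]=0xfd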